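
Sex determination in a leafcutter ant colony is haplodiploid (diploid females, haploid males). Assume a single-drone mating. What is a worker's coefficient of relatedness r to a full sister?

Haplodiploid full sisters inherit their father's entire haploid genome identically (contributing 1/2) and on average half of their mother's contribution (1/2 · 1/2 = 1/4); r = 1/2 + 1/4 = 3/4.

0.75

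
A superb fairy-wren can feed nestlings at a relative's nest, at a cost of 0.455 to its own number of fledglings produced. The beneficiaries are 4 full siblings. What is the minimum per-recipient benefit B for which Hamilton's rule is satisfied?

r to a full sibling = 0.5 (full sibs share both parents — two paths of length 2: r = 2·(1/2)^2 = 1/2).
Hamilton's rule with n recipients of equal r: n·r·B > C, so B > C/(n·r) = 0.455/(4·0.5) = 0.2275.

0.2275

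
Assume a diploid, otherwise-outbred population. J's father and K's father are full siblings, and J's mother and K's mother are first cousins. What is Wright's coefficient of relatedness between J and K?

Wright's path rule: contributions from independent ancestry routes add.
J and K are related in two ways: first cousins through their fathers (r = 1/8) and second cousins through their mothers (r = 1/32).
r = 1/8 + 1/32 = 5/32 = 0.15625.

0.15625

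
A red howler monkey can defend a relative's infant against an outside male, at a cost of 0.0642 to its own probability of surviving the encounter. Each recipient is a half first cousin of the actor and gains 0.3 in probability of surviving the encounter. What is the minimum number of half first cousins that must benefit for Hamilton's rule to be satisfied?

4

r to a half first cousin = 0.0625 (half first cousins share one grandparent — one path of length 4: r = (1/2)^4 = 1/16).
Hamilton's rule: n·r·B > C  ⇒  n > C/(r·B) = 0.0642/(0.0625·0.3) = 3.424.
The smallest integer exceeding 3.424 is 4.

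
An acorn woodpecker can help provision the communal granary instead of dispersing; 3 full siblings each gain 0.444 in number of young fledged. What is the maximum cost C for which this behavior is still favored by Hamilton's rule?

r to a full sibling = 0.5 (full sibs share both parents — two paths of length 2: r = 2·(1/2)^2 = 1/2).
Hamilton's rule: n·r·B > C, so the trait is favored while C < n·r·B = 3·0.5·0.444 = 0.666.

0.666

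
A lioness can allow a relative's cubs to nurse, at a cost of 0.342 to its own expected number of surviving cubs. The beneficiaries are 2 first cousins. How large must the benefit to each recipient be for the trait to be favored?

1.368

r to a first cousin = 1/8 (first cousins share one grandparent pair — two paths of length 4: r = 2·(1/2)^4 = 1/8).
Hamilton's rule with n recipients of equal r: n·r·B > C, so B > C/(n·r) = 0.342/(2·0.125) = 1.368.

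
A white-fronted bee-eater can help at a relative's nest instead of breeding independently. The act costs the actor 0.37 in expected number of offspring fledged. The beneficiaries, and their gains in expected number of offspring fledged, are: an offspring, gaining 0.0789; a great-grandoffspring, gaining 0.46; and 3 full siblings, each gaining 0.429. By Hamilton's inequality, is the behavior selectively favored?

Yes

Hamilton's rule: the trait is favored when the sum of r·B over every recipient exceeds the actor's cost C.
r to an offspring = 0.5 (one parent–offspring link: r = (1/2)^1 = 1/2).
r to a great-grandoffspring = 1/8 (three parent–offspring links: r = (1/2)^3 = 1/8).
r to a full sibling = 1/2 (full sibs share both parents — two paths of length 2: r = 2·(1/2)^2 = 1/2).
Summing one r·B term per recipient: 1·0.5·0.0789 + 1·0.125·0.46 + 3·0.5·0.429 = 0.74045.
0.74045 > 0.37: the indirect benefit exceeds the cost.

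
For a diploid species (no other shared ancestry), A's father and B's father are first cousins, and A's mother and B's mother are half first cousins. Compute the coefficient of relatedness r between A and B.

Wright's path rule: contributions from independent ancestry routes add.
A and B are related in two ways: second cousins through their fathers (r = 1/32) and half second cousins through their mothers (r = 1/64).
r = 1/32 + 1/64 = 3/64 = 0.046875.

0.046875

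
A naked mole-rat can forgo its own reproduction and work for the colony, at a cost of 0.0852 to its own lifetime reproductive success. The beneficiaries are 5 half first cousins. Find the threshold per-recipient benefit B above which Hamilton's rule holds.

r to a half first cousin = 1/16 (half first cousins share one grandparent — one path of length 4: r = (1/2)^4 = 1/16).
Hamilton's rule with n recipients of equal r: n·r·B > C, so B > C/(n·r) = 0.0852/(5·0.0625) = 0.2726.

0.2726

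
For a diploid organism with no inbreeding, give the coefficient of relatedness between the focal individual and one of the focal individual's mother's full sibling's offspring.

0.125

Each parent–offspring link contributes a factor of 1/2, and independent paths through distinct common ancestors add.
First cousins share one grandparent pair — two paths of length 4: r = 2·(1/2)^4 = 1/8.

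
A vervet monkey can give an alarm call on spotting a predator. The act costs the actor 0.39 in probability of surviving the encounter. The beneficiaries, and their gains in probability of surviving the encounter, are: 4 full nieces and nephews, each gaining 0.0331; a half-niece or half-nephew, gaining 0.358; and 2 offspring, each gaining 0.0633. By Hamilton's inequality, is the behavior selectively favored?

No

Hamilton's rule: the trait is favored when the sum of r·B over every recipient exceeds the actor's cost C.
r to a full niece or nephew = 0.25 (full aunt/uncle↔niece/nephew: two paths of length 3 through the shared grandparent pair: r = 2·(1/2)^3 = 1/4).
r to a half-niece or half-nephew = 1/8 (half-aunt/uncle↔niece/nephew: one path of length 3: r = (1/2)^3 = 1/8).
r to an offspring = 0.5 (one parent–offspring link: r = (1/2)^1 = 1/2).
Summing one r·B term per recipient: 4·0.25·0.0331 + 1·0.125·0.358 + 2·0.5·0.0633 = 0.14115.
0.14115 < 0.39: the indirect benefit is less than the cost.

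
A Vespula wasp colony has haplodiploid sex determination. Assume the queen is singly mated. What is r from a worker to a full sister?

0.75

Haplodiploid full sisters inherit their father's entire haploid genome identically (contributing 1/2) and on average half of their mother's contribution (1/2 · 1/2 = 1/4); r = 1/2 + 1/4 = 3/4.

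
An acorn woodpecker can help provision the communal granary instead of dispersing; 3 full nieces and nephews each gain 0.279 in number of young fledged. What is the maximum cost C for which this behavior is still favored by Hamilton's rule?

0.20925

r to a full niece or nephew = 0.25 (full aunt/uncle↔niece/nephew: two paths of length 3 through the shared grandparent pair: r = 2·(1/2)^3 = 1/4).
Hamilton's rule: n·r·B > C, so the trait is favored while C < n·r·B = 3·0.25·0.279 = 0.20925.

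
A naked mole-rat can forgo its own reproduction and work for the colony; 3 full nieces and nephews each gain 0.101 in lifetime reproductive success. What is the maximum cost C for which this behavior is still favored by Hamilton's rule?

r to a full niece or nephew = 1/4 (full aunt/uncle↔niece/nephew: two paths of length 3 through the shared grandparent pair: r = 2·(1/2)^3 = 1/4).
Hamilton's rule: n·r·B > C, so the trait is favored while C < n·r·B = 3·0.25·0.101 = 0.07575.

0.07575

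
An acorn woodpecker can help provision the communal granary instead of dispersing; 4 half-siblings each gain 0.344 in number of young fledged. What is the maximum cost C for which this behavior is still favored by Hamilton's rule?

r to a half-sibling = 0.25 (half-sibs share one parent — one path of length 2: r = (1/2)^2 = 1/4).
Hamilton's rule: n·r·B > C, so the trait is favored while C < n·r·B = 4·0.25·0.344 = 0.344.

0.344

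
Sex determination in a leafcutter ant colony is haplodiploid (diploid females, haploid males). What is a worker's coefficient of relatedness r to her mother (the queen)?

One meiotic link between diploid queen and diploid daughter: r = 1/2.

0.5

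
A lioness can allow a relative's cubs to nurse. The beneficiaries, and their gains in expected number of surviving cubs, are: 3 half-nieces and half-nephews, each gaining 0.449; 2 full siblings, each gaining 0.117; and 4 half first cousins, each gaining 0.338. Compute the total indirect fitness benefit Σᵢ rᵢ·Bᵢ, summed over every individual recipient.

r to a half-niece or half-nephew = 0.125 (half-aunt/uncle↔niece/nephew: one path of length 3: r = (1/2)^3 = 1/8).
r to a full sibling = 1/2 (full sibs share both parents — two paths of length 2: r = 2·(1/2)^2 = 1/2).
r to a half first cousin = 0.0625 (half first cousins share one grandparent — one path of length 4: r = (1/2)^4 = 1/16).
Summing one r·B term per recipient: 3·0.125·0.449 + 2·0.5·0.117 + 4·0.0625·0.338 = 0.369875.

0.369875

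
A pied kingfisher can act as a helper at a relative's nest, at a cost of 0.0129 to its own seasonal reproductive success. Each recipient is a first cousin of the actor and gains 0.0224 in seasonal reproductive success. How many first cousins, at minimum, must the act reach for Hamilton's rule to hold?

r to a first cousin = 0.125 (first cousins share one grandparent pair — two paths of length 4: r = 2·(1/2)^4 = 1/8).
Hamilton's rule: n·r·B > C  ⇒  n > C/(r·B) = 0.0129/(0.125·0.0224) = 4.607.
The smallest integer exceeding 4.607 is 5.

5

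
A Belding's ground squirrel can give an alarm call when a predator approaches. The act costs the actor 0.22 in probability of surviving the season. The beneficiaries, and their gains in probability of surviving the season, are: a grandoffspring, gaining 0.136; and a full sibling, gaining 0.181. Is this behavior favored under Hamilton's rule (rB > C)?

Hamilton's rule: the trait is favored when the sum of r·B over every recipient exceeds the actor's cost C.
r to a grandoffspring = 1/4 (two parent–offspring links: r = (1/2)^2 = 1/4).
r to a full sibling = 0.5 (full sibs share both parents — two paths of length 2: r = 2·(1/2)^2 = 1/2).
Summing one r·B term per recipient: 1·0.25·0.136 + 1·0.5·0.181 = 0.1245.
0.1245 < 0.22: the indirect benefit is less than the cost.

No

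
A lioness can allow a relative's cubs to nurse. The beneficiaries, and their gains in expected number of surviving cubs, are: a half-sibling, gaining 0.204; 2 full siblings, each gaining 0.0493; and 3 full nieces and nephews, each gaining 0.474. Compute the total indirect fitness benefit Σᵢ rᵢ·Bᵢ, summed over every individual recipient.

r to a half-sibling = 1/4 (half-sibs share one parent — one path of length 2: r = (1/2)^2 = 1/4).
r to a full sibling = 0.5 (full sibs share both parents — two paths of length 2: r = 2·(1/2)^2 = 1/2).
r to a full niece or nephew = 0.25 (full aunt/uncle↔niece/nephew: two paths of length 3 through the shared grandparent pair: r = 2·(1/2)^3 = 1/4).
Summing one r·B term per recipient: 1·0.25·0.204 + 2·0.5·0.0493 + 3·0.25·0.474 = 0.4558.

0.4558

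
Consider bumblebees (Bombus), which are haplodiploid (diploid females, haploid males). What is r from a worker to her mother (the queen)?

0.5

One meiotic link between diploid queen and diploid daughter: r = 1/2.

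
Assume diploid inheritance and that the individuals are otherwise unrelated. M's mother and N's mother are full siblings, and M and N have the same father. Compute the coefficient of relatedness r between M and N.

0.375

Relatedness sums over independent paths through distinct common ancestors.
M and N are related in two ways: first cousins through their mothers (r = 1/8) and half-sibs through their shared father (r = 1/4).
r = 1/8 + 1/4 = 3/8 = 0.375.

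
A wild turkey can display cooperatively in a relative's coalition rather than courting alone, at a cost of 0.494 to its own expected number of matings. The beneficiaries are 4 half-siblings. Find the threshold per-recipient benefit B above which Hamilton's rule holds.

r to a half-sibling = 0.25 (half-sibs share one parent — one path of length 2: r = (1/2)^2 = 1/4).
Hamilton's rule with n recipients of equal r: n·r·B > C, so B > C/(n·r) = 0.494/(4·0.25) = 0.494.

0.494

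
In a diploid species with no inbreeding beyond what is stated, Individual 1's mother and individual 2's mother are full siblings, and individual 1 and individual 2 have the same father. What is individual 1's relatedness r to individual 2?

With two independent routes of shared ancestry, r is the sum of the two contributions.
Individual 1 and individual 2 are related in two ways: first cousins through their mothers (r = 1/8) and half-sibs through their shared father (r = 1/4).
r = 1/8 + 1/4 = 3/8 = 0.375.

0.375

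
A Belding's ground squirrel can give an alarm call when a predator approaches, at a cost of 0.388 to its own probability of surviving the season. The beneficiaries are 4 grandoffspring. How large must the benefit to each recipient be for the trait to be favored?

r to a grandoffspring = 0.25 (two parent–offspring links: r = (1/2)^2 = 1/4).
Hamilton's rule with n recipients of equal r: n·r·B > C, so B > C/(n·r) = 0.388/(4·0.25) = 0.388.

0.388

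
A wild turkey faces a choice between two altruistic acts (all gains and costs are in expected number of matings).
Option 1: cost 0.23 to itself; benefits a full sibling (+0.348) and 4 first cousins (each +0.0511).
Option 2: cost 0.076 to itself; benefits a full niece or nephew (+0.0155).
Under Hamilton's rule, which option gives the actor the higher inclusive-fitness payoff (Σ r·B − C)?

Option 1: r to a full sibling = 0.5.
Option 1: r to a first cousin = 0.125.
Option 1: Σ r·B − C = (1·0.5·0.348 + 4·0.125·0.0511) − 0.23 = -0.03045.
Option 2: r to a full niece or nephew = 0.25.
Option 2: Σ r·B − C = (1·0.25·0.0155) − 0.076 = -0.072125.
Option 1 has the higher net inclusive-fitness payoff.

Option 1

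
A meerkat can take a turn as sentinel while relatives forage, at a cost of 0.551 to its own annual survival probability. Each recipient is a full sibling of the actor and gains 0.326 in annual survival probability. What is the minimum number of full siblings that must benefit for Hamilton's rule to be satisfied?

4

r to a full sibling = 1/2 (full sibs share both parents — two paths of length 2: r = 2·(1/2)^2 = 1/2).
Hamilton's rule: n·r·B > C  ⇒  n > C/(r·B) = 0.551/(0.5·0.326) = 3.38.
The smallest integer exceeding 3.38 is 4.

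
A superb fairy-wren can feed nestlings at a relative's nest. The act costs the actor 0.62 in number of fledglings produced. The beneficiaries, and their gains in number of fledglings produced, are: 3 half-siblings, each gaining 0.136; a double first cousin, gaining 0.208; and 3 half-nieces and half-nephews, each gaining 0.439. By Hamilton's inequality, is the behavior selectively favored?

No

Hamilton's rule: the trait is favored when the sum of r·B over every recipient exceeds the actor's cost C.
r to a half-sibling = 1/4 (half-sibs share one parent — one path of length 2: r = (1/2)^2 = 1/4).
r to a double first cousin = 1/4 (double first cousins share both grandparent pairs — four paths of length 4: r = 4·(1/2)^4 = 1/4).
r to a half-niece or half-nephew = 0.125 (half-aunt/uncle↔niece/nephew: one path of length 3: r = (1/2)^3 = 1/8).
Summing one r·B term per recipient: 3·0.25·0.136 + 1·0.25·0.208 + 3·0.125·0.439 = 0.318625.
0.318625 < 0.62: the indirect benefit is less than the cost.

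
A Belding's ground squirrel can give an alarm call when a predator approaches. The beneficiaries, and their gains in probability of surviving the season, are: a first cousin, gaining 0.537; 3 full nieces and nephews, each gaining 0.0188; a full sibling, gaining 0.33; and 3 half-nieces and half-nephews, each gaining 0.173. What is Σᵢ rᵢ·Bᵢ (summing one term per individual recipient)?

0.3111

r to a first cousin = 1/8 (first cousins share one grandparent pair — two paths of length 4: r = 2·(1/2)^4 = 1/8).
r to a full niece or nephew = 1/4 (full aunt/uncle↔niece/nephew: two paths of length 3 through the shared grandparent pair: r = 2·(1/2)^3 = 1/4).
r to a full sibling = 0.5 (full sibs share both parents — two paths of length 2: r = 2·(1/2)^2 = 1/2).
r to a half-niece or half-nephew = 1/8 (half-aunt/uncle↔niece/nephew: one path of length 3: r = (1/2)^3 = 1/8).
Summing one r·B term per recipient: 1·0.125·0.537 + 3·0.25·0.0188 + 1·0.5·0.33 + 3·0.125·0.173 = 0.3111.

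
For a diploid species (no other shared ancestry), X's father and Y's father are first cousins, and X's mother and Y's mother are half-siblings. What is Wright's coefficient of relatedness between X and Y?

Independent pedigree routes through distinct common ancestors add.
X and Y are related in two ways: second cousins through their fathers (r = 1/32) and half first cousins through their mothers (r = 1/16).
r = 1/32 + 1/16 = 0.09375.

0.09375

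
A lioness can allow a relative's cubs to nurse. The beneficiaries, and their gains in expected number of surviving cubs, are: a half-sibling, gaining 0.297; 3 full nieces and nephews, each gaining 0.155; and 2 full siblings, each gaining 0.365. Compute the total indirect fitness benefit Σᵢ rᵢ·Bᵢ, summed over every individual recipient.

r to a half-sibling = 1/4 (half-sibs share one parent — one path of length 2: r = (1/2)^2 = 1/4).
r to a full niece or nephew = 1/4 (full aunt/uncle↔niece/nephew: two paths of length 3 through the shared grandparent pair: r = 2·(1/2)^3 = 1/4).
r to a full sibling = 1/2 (full sibs share both parents — two paths of length 2: r = 2·(1/2)^2 = 1/2).
Summing one r·B term per recipient: 1·0.25·0.297 + 3·0.25·0.155 + 2·0.5·0.365 = 0.5555.

0.5555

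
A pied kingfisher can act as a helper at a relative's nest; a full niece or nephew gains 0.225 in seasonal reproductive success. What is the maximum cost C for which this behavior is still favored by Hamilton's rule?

0.05625

r to a full niece or nephew = 0.25 (full aunt/uncle↔niece/nephew: two paths of length 3 through the shared grandparent pair: r = 2·(1/2)^3 = 1/4).
Hamilton's rule: n·r·B > C, so the trait is favored while C < n·r·B = 1·0.25·0.225 = 0.05625.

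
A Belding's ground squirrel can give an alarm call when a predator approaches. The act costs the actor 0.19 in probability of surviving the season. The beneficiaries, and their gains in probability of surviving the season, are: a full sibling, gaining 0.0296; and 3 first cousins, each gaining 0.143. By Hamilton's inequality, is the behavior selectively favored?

No

Hamilton's rule: the trait is favored when the sum of r·B over every recipient exceeds the actor's cost C.
r to a full sibling = 0.5 (full sibs share both parents — two paths of length 2: r = 2·(1/2)^2 = 1/2).
r to a first cousin = 0.125 (first cousins share one grandparent pair — two paths of length 4: r = 2·(1/2)^4 = 1/8).
Summing one r·B term per recipient: 1·0.5·0.0296 + 3·0.125·0.143 = 0.068425.
0.068425 < 0.19: the indirect benefit is less than the cost.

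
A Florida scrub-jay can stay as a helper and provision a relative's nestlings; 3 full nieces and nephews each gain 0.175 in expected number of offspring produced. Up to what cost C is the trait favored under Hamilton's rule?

r to a full niece or nephew = 0.25 (full aunt/uncle↔niece/nephew: two paths of length 3 through the shared grandparent pair: r = 2·(1/2)^3 = 1/4).
Hamilton's rule: n·r·B > C, so the trait is favored while C < n·r·B = 3·0.25·0.175 = 0.13125.

0.13125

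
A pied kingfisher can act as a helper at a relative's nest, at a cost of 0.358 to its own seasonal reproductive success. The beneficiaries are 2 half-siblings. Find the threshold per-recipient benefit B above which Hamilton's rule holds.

0.716

r to a half-sibling = 0.25 (half-sibs share one parent — one path of length 2: r = (1/2)^2 = 1/4).
Hamilton's rule with n recipients of equal r: n·r·B > C, so B > C/(n·r) = 0.358/(2·0.25) = 0.716.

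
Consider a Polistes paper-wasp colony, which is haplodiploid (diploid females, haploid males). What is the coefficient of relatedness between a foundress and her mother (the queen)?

One meiotic link between diploid queen and diploid daughter: r = 1/2.

0.5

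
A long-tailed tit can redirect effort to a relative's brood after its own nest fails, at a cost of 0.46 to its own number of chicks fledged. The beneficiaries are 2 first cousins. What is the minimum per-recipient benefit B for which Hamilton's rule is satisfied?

1.84

r to a first cousin = 0.125 (first cousins share one grandparent pair — two paths of length 4: r = 2·(1/2)^4 = 1/8).
Hamilton's rule with n recipients of equal r: n·r·B > C, so B > C/(n·r) = 0.46/(2·0.125) = 1.84.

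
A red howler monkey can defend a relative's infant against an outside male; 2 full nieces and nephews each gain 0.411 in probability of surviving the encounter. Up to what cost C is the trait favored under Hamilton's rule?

0.2055

r to a full niece or nephew = 0.25 (full aunt/uncle↔niece/nephew: two paths of length 3 through the shared grandparent pair: r = 2·(1/2)^3 = 1/4).
Hamilton's rule: n·r·B > C, so the trait is favored while C < n·r·B = 2·0.25·0.411 = 0.2055.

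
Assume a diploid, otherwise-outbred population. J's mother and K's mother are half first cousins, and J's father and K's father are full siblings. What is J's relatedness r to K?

Independent pedigree routes through distinct common ancestors add.
J and K are related in two ways: half second cousins through their mothers (r = 1/64) and first cousins through their fathers (r = 1/8).
r = 1/64 + 1/8 = 0.140625.

0.140625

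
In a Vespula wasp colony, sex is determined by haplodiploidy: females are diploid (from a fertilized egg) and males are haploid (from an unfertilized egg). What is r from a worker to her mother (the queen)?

One meiotic link between diploid queen and diploid daughter: r = 1/2.

0.5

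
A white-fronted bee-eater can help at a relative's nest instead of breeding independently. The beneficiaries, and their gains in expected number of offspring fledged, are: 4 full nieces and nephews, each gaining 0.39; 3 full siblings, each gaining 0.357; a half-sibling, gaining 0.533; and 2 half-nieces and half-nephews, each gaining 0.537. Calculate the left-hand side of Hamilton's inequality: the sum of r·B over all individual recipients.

1.193

r to a full niece or nephew = 1/4 (full aunt/uncle↔niece/nephew: two paths of length 3 through the shared grandparent pair: r = 2·(1/2)^3 = 1/4).
r to a full sibling = 0.5 (full sibs share both parents — two paths of length 2: r = 2·(1/2)^2 = 1/2).
r to a half-sibling = 1/4 (half-sibs share one parent — one path of length 2: r = (1/2)^2 = 1/4).
r to a half-niece or half-nephew = 1/8 (half-aunt/uncle↔niece/nephew: one path of length 3: r = (1/2)^3 = 1/8).
Summing one r·B term per recipient: 4·0.25·0.39 + 3·0.5·0.357 + 1·0.25·0.533 + 2·0.125·0.537 = 1.193.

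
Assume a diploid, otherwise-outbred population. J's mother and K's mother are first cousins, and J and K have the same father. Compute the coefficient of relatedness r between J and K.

Independent pedigree routes through distinct common ancestors add.
J and K are related in two ways: second cousins through their mothers (r = 1/32) and half-sibs through their shared father (r = 1/4).
r = 1/32 + 1/4 = 0.28125.

0.28125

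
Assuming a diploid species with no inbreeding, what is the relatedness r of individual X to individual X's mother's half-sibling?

Each parent–offspring link contributes a factor of 1/2, and independent paths through distinct common ancestors add.
Half-aunt/uncle↔niece/nephew: one path of length 3: r = (1/2)^3 = 1/8.

0.125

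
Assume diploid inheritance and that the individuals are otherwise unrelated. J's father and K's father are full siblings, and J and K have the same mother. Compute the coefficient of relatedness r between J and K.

Independent pedigree routes through distinct common ancestors add.
J and K are related in two ways: first cousins through their fathers (r = 1/8) and half-sibs through their shared mother (r = 1/4).
r = 1/8 + 1/4 = 0.375.

0.375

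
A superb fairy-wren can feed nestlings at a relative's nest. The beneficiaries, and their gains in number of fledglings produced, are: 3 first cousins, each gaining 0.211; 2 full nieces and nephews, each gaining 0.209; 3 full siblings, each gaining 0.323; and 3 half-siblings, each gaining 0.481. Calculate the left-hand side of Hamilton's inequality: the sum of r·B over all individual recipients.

1.028875

r to a first cousin = 0.125 (first cousins share one grandparent pair — two paths of length 4: r = 2·(1/2)^4 = 1/8).
r to a full niece or nephew = 0.25 (full aunt/uncle↔niece/nephew: two paths of length 3 through the shared grandparent pair: r = 2·(1/2)^3 = 1/4).
r to a full sibling = 0.5 (full sibs share both parents — two paths of length 2: r = 2·(1/2)^2 = 1/2).
r to a half-sibling = 0.25 (half-sibs share one parent — one path of length 2: r = (1/2)^2 = 1/4).
Summing one r·B term per recipient: 3·0.125·0.211 + 2·0.25·0.209 + 3·0.5·0.323 + 3·0.25·0.481 = 1.028875.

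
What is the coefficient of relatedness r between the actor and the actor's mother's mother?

Each parent–offspring link contributes a factor of 1/2, and independent paths through distinct common ancestors add.
Two parent–offspring links: r = (1/2)^2 = 1/4.

0.25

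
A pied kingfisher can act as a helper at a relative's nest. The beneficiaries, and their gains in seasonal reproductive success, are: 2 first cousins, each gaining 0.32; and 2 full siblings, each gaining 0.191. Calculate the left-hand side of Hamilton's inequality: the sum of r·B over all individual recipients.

r to a first cousin = 0.125 (first cousins share one grandparent pair — two paths of length 4: r = 2·(1/2)^4 = 1/8).
r to a full sibling = 0.5 (full sibs share both parents — two paths of length 2: r = 2·(1/2)^2 = 1/2).
Summing one r·B term per recipient: 2·0.125·0.32 + 2·0.5·0.191 = 0.271.

0.271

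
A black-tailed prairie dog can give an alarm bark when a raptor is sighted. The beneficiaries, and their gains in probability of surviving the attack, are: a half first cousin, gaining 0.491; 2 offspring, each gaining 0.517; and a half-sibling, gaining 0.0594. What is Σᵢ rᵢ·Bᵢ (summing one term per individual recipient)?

0.5625375

r to a half first cousin = 1/16 (half first cousins share one grandparent — one path of length 4: r = (1/2)^4 = 1/16).
r to an offspring = 0.5 (one parent–offspring link: r = (1/2)^1 = 1/2).
r to a half-sibling = 1/4 (half-sibs share one parent — one path of length 2: r = (1/2)^2 = 1/4).
Summing one r·B term per recipient: 1·0.0625·0.491 + 2·0.5·0.517 + 1·0.25·0.0594 = 0.5625375.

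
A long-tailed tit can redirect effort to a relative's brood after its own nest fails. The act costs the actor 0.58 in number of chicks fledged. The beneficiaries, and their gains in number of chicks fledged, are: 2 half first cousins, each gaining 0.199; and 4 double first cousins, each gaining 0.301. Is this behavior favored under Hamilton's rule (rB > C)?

Hamilton's rule: the trait is favored when the sum of r·B over every recipient exceeds the actor's cost C.
r to a half first cousin = 0.0625 (half first cousins share one grandparent — one path of length 4: r = (1/2)^4 = 1/16).
r to a double first cousin = 0.25 (double first cousins share both grandparent pairs — four paths of length 4: r = 4·(1/2)^4 = 1/4).
Summing one r·B term per recipient: 2·0.0625·0.199 + 4·0.25·0.301 = 0.325875.
0.325875 < 0.58: the indirect benefit is less than the cost.

No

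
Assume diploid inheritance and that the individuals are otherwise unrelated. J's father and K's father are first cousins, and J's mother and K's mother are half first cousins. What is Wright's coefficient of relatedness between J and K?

0.046875

Relatedness sums over independent paths through distinct common ancestors.
J and K are related in two ways: second cousins through their fathers (r = 1/32) and half second cousins through their mothers (r = 1/64).
r = 1/32 + 1/64 = 0.046875.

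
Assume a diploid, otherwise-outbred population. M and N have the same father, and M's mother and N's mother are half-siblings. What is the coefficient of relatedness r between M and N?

Independent pedigree routes through distinct common ancestors add.
M and N are related in two ways: half-sibs through their shared father (r = 1/4) and half first cousins through their mothers (r = 1/16).
r = 1/4 + 1/16 = 0.3125.

0.3125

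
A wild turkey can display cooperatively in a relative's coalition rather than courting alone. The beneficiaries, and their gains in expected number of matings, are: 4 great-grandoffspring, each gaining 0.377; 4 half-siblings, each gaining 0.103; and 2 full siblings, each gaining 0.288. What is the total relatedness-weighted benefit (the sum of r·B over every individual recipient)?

0.5795

r to a great-grandoffspring = 0.125 (three parent–offspring links: r = (1/2)^3 = 1/8).
r to a half-sibling = 0.25 (half-sibs share one parent — one path of length 2: r = (1/2)^2 = 1/4).
r to a full sibling = 0.5 (full sibs share both parents — two paths of length 2: r = 2·(1/2)^2 = 1/2).
Summing one r·B term per recipient: 4·0.125·0.377 + 4·0.25·0.103 + 2·0.5·0.288 = 0.5795.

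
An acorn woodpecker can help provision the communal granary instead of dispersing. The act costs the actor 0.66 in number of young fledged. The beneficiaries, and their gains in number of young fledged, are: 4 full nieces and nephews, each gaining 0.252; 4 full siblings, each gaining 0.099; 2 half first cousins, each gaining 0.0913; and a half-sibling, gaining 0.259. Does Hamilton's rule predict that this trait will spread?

No

Hamilton's rule: the trait is favored when the sum of r·B over every recipient exceeds the actor's cost C.
r to a full niece or nephew = 0.25 (full aunt/uncle↔niece/nephew: two paths of length 3 through the shared grandparent pair: r = 2·(1/2)^3 = 1/4).
r to a full sibling = 0.5 (full sibs share both parents — two paths of length 2: r = 2·(1/2)^2 = 1/2).
r to a half first cousin = 1/16 (half first cousins share one grandparent — one path of length 4: r = (1/2)^4 = 1/16).
r to a half-sibling = 1/4 (half-sibs share one parent — one path of length 2: r = (1/2)^2 = 1/4).
Summing one r·B term per recipient: 4·0.25·0.252 + 4·0.5·0.099 + 2·0.0625·0.0913 + 1·0.25·0.259 = 0.5261625.
0.5261625 < 0.66: the indirect benefit is less than the cost.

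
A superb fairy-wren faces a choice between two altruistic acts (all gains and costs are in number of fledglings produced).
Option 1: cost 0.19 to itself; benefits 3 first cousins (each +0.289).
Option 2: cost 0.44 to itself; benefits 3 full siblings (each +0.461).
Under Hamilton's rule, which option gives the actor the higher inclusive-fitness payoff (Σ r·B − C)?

Option 2

Option 1: r to a first cousin = 0.125.
Option 1: Σ r·B − C = (3·0.125·0.289) − 0.19 = -0.081625.
Option 2: r to a full sibling = 0.5.
Option 2: Σ r·B − C = (3·0.5·0.461) − 0.44 = 0.2515.
Option 2 has the higher net inclusive-fitness payoff.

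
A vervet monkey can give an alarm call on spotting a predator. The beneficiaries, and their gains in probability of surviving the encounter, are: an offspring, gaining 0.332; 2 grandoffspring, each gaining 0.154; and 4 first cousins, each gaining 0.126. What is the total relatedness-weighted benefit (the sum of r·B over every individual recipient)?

r to an offspring = 0.5 (one parent–offspring link: r = (1/2)^1 = 1/2).
r to a grandoffspring = 1/4 (two parent–offspring links: r = (1/2)^2 = 1/4).
r to a first cousin = 0.125 (first cousins share one grandparent pair — two paths of length 4: r = 2·(1/2)^4 = 1/8).
Summing one r·B term per recipient: 1·0.5·0.332 + 2·0.25·0.154 + 4·0.125·0.126 = 0.306.

0.306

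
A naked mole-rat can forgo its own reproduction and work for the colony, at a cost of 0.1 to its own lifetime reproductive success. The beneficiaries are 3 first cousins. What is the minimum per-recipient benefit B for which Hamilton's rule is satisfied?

r to a first cousin = 0.125 (first cousins share one grandparent pair — two paths of length 4: r = 2·(1/2)^4 = 1/8).
Hamilton's rule with n recipients of equal r: n·r·B > C, so B > C/(n·r) = 0.1/(3·0.125) = 0.2667.

0.2667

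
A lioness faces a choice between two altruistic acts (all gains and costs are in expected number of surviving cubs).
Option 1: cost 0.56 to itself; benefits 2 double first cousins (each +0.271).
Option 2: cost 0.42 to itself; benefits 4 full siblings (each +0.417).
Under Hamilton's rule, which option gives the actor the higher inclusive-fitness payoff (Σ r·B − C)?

Option 1: r to a double first cousin = 0.25.
Option 1: Σ r·B − C = (2·0.25·0.271) − 0.56 = -0.4245.
Option 2: r to a full sibling = 0.5.
Option 2: Σ r·B − C = (4·0.5·0.417) − 0.42 = 0.414.
Option 2 has the higher net inclusive-fitness payoff.

Option 2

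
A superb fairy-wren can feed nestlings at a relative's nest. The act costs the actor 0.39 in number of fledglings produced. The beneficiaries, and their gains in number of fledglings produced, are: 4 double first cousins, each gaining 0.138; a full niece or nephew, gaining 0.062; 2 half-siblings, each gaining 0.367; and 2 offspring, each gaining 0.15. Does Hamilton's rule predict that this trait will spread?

Yes

Hamilton's rule: the trait is favored when the sum of r·B over every recipient exceeds the actor's cost C.
r to a double first cousin = 0.25 (double first cousins share both grandparent pairs — four paths of length 4: r = 4·(1/2)^4 = 1/4).
r to a full niece or nephew = 1/4 (full aunt/uncle↔niece/nephew: two paths of length 3 through the shared grandparent pair: r = 2·(1/2)^3 = 1/4).
r to a half-sibling = 0.25 (half-sibs share one parent — one path of length 2: r = (1/2)^2 = 1/4).
r to an offspring = 1/2 (one parent–offspring link: r = (1/2)^1 = 1/2).
Summing one r·B term per recipient: 4·0.25·0.138 + 1·0.25·0.062 + 2·0.25·0.367 + 2·0.5·0.15 = 0.487.
0.487 > 0.39: the indirect benefit exceeds the cost.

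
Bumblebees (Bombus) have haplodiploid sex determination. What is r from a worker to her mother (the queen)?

0.5

One meiotic link between diploid queen and diploid daughter: r = 1/2.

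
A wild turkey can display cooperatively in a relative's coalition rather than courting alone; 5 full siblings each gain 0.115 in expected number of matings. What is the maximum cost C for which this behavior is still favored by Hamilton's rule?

0.2875

r to a full sibling = 1/2 (full sibs share both parents — two paths of length 2: r = 2·(1/2)^2 = 1/2).
Hamilton's rule: n·r·B > C, so the trait is favored while C < n·r·B = 5·0.5·0.115 = 0.2875.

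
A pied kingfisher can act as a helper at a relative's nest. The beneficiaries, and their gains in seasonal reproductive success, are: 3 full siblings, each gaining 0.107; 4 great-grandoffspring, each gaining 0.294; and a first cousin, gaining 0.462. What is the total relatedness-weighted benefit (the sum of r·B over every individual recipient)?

r to a full sibling = 1/2 (full sibs share both parents — two paths of length 2: r = 2·(1/2)^2 = 1/2).
r to a great-grandoffspring = 1/8 (three parent–offspring links: r = (1/2)^3 = 1/8).
r to a first cousin = 1/8 (first cousins share one grandparent pair — two paths of length 4: r = 2·(1/2)^4 = 1/8).
Summing one r·B term per recipient: 3·0.5·0.107 + 4·0.125·0.294 + 1·0.125·0.462 = 0.36525.

0.36525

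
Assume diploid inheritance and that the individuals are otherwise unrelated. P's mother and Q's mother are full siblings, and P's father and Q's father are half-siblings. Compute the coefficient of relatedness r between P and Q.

0.1875

Wright's path rule: contributions from independent ancestry routes add.
P and Q are related in two ways: first cousins through their mothers (r = 1/8) and half first cousins through their fathers (r = 1/16).
r = 1/8 + 1/16 = 3/16 = 0.1875.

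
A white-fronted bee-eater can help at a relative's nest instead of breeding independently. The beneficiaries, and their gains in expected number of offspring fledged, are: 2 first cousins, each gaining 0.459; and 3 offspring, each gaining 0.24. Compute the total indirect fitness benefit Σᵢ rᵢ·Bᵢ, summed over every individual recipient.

r to a first cousin = 0.125 (first cousins share one grandparent pair — two paths of length 4: r = 2·(1/2)^4 = 1/8).
r to an offspring = 1/2 (one parent–offspring link: r = (1/2)^1 = 1/2).
Summing one r·B term per recipient: 2·0.125·0.459 + 3·0.5·0.24 = 0.47475.

0.47475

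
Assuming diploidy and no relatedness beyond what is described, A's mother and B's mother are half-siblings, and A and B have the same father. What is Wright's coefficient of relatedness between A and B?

Relatedness sums over independent paths through distinct common ancestors.
A and B are related in two ways: half first cousins through their mothers (r = 1/16) and half-sibs through their shared father (r = 1/4).
r = 1/16 + 1/4 = 0.3125.

0.3125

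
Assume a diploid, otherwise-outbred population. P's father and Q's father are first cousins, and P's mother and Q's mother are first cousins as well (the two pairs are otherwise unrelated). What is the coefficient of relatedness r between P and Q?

Independent pedigree routes through distinct common ancestors add.
P and Q are related in two ways: second cousins through their fathers (r = 1/32) and second cousins through their mothers (r = 1/32).
r = 1/32 + 1/32 = 1/16 = 0.0625.

0.0625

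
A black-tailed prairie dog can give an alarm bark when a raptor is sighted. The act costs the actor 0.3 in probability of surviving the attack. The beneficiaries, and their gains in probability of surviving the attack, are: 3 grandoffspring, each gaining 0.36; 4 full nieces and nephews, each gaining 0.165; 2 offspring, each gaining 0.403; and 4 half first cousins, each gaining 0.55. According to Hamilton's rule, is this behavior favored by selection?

Yes

Hamilton's rule: the trait is favored when the sum of r·B over every recipient exceeds the actor's cost C.
r to a grandoffspring = 1/4 (two parent–offspring links: r = (1/2)^2 = 1/4).
r to a full niece or nephew = 1/4 (full aunt/uncle↔niece/nephew: two paths of length 3 through the shared grandparent pair: r = 2·(1/2)^3 = 1/4).
r to an offspring = 1/2 (one parent–offspring link: r = (1/2)^1 = 1/2).
r to a half first cousin = 1/16 (half first cousins share one grandparent — one path of length 4: r = (1/2)^4 = 1/16).
Summing one r·B term per recipient: 3·0.25·0.36 + 4·0.25·0.165 + 2·0.5·0.403 + 4·0.0625·0.55 = 0.9755.
0.9755 > 0.3: the indirect benefit exceeds the cost.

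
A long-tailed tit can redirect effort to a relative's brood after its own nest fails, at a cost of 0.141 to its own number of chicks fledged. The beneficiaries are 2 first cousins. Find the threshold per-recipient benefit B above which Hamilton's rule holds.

r to a first cousin = 0.125 (first cousins share one grandparent pair — two paths of length 4: r = 2·(1/2)^4 = 1/8).
Hamilton's rule with n recipients of equal r: n·r·B > C, so B > C/(n·r) = 0.141/(2·0.125) = 0.564.

0.564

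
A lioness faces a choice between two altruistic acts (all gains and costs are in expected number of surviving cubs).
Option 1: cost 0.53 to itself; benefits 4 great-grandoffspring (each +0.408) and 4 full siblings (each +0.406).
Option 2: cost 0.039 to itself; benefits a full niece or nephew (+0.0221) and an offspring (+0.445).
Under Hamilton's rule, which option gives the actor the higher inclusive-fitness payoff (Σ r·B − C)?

Option 1: r to a great-grandoffspring = 0.125.
Option 1: r to a full sibling = 0.5.
Option 1: Σ r·B − C = (4·0.125·0.408 + 4·0.5·0.406) − 0.53 = 0.486.
Option 2: r to a full niece or nephew = 0.25.
Option 2: r to an offspring = 0.5.
Option 2: Σ r·B − C = (1·0.25·0.0221 + 1·0.5·0.445) − 0.039 = 0.189025.
Option 1 has the higher net inclusive-fitness payoff.

Option 1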